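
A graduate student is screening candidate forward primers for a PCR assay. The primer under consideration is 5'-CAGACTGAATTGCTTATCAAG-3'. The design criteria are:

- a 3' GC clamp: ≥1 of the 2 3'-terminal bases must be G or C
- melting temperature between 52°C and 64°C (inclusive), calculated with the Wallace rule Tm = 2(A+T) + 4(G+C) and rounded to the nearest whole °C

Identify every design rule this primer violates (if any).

Meets all criteria.

Base counts: A=7, T=6, G=4, C=4 (length 21).
GC clamp: 3' end AG has 1 G/C ✓
Tm: Tm = 2·13 + 4·8 = 58°C ✓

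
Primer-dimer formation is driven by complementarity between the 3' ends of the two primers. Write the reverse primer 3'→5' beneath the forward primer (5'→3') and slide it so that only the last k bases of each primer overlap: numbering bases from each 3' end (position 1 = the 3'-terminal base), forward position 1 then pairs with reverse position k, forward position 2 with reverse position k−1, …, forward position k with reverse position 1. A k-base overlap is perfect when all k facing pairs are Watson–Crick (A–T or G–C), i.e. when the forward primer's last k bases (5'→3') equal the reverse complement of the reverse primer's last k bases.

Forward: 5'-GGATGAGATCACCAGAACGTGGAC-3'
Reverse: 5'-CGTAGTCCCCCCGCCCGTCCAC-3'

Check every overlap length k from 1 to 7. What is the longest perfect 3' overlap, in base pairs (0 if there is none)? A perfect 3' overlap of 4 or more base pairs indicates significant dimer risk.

Last 7 bases (5'→3') — forward …CGTGGAC, reverse …CGTCCAC.
Reverse complement of the reverse primer's last 7 bases: GTGGACG; its first k bases are the reverse complement of the reverse primer's last k bases, so a perfect k-base overlap needs the forward primer's last k bases to equal them.
Comparing (forward last k vs required): k=1: C vs G ✗; k=2: AC vs GT ✗; k=3: GAC vs GTG ✗; k=4: GGAC vs GTGG ✗; k=5: TGGAC vs GTGGA ✗; k=6: GTGGAC vs GTGGAC ✓; k=7: CGTGGAC vs GTGGACG ✗.
Only k = 6 is perfect, so the longest perfect 3' overlap is 6.

Longest perfect overlap: 6 complementary base pairs; significant dimer risk (threshold 4).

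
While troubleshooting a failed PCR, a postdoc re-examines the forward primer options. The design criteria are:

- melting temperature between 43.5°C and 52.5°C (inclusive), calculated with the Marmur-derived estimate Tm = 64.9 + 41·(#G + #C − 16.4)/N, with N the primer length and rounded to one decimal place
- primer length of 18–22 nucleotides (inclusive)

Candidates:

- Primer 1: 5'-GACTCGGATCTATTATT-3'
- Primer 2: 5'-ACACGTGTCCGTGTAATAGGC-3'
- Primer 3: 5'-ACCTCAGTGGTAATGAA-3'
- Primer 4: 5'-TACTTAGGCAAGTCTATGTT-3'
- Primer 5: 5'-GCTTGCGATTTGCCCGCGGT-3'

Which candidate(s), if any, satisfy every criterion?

Primer 1 (17 nt, A=4 T=7 G=3 C=3): Tm = 64.9 + 41·(6 − 16.4)/17 = 39.8°C, outside 43.5–52.5°C ✗; length 17, outside 18–22 ✗ — fails.
Primer 2 (21 nt, A=5 T=5 G=6 C=5): Tm = 64.9 + 41·(11 − 16.4)/21 = 54.4°C, outside 43.5–52.5°C ✗; length 21 ✓ — fails.
Primer 3 (17 nt, A=6 T=4 G=4 C=3): Tm = 64.9 + 41·(7 − 16.4)/17 = 42.2°C, outside 43.5–52.5°C ✗; length 17, outside 18–22 ✗ — fails.
Primer 4 (20 nt, A=5 T=8 G=4 C=3): Tm = 64.9 + 41·(7 − 16.4)/20 = 45.6°C ✓; length 20 ✓ — passes.
Primer 5 (20 nt, A=1 T=6 G=7 C=6): Tm = 64.9 + 41·(13 − 16.4)/20 = 57.9°C, outside 43.5–52.5°C ✗; length 20 ✓ — fails.

Primer 4 only.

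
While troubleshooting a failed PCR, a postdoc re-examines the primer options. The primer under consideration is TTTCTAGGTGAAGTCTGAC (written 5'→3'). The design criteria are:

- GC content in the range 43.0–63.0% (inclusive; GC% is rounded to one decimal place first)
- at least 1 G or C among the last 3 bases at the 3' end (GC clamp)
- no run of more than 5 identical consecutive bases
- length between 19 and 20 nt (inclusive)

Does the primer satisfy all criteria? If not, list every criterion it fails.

Base counts: A=4, T=7, G=5, C=3 (length 19).
GC content: GC 8/19 = 42.1%, outside 43.0–63.0% ✗
GC clamp: 3' end GAC has 2 G/C ✓
homopolymer run: longest run = 3 ✓
length: length 19 ✓

Fails: GC content.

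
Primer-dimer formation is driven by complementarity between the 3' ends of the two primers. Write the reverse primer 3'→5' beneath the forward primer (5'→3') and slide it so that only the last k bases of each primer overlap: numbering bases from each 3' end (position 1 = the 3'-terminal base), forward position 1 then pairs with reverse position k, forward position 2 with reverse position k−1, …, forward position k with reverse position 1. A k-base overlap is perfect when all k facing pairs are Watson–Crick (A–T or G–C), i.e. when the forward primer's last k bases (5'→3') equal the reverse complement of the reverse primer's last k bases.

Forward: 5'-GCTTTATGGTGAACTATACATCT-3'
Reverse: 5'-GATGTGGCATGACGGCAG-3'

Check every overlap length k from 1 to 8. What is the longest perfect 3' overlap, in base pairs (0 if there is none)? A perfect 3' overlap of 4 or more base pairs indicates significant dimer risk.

Last 8 bases (5'→3') — forward …ATACATCT, reverse …GACGGCAG.
Reverse complement of the reverse primer's last 8 bases: CTGCCGTC; its first k bases are the reverse complement of the reverse primer's last k bases, so a perfect k-base overlap needs the forward primer's last k bases to equal them.
Comparing (forward last k vs required): k=1: T vs C ✗; k=2: CT vs CT ✓; k=3: TCT vs CTG ✗; k=4: ATCT vs CTGC ✗; k=5: CATCT vs CTGCC ✗; k=6: ACATCT vs CTGCCG ✗; k=7: TACATCT vs CTGCCGT ✗; k=8: ATACATCT vs CTGCCGTC ✗.
Only k = 2 is perfect, so the longest perfect 3' overlap is 2.

Longest perfect overlap: 2 complementary base pairs; below the dimer-risk threshold (threshold 4).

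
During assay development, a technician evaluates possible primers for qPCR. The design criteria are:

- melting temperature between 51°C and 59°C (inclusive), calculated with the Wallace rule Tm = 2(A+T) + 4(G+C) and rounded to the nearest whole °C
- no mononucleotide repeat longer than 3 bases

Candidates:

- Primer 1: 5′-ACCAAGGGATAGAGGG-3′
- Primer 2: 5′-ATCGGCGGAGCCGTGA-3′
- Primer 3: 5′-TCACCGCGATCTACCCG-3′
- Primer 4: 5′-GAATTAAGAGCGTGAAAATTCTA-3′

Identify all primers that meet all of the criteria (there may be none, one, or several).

Primer 1 (16 nt, A=6 T=1 G=7 C=2): Tm = 2·7 + 4·9 = 50°C, outside 51–59°C ✗; longest run = 3 ✓ — fails.
Primer 2 (16 nt, A=3 T=2 G=7 C=4): Tm = 2·5 + 4·11 = 54°C ✓; longest run = 2 ✓ — passes.
Primer 3 (17 nt, A=3 T=3 G=3 C=8): Tm = 2·6 + 4·11 = 56°C ✓; longest run = 3 ✓ — passes.
Primer 4 (23 nt, A=10 T=6 G=5 C=2): Tm = 2·16 + 4·7 = 60°C, outside 51–59°C ✗; longest run = 4, exceeds 3 ✗ — fails.

Primer 2 and Primer 3.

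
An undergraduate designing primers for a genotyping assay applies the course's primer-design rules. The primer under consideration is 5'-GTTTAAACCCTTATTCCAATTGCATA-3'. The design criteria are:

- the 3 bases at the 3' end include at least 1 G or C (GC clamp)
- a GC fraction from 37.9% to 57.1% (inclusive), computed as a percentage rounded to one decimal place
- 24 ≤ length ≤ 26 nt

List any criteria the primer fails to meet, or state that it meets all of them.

Fails: GC clamp, GC content.

Base counts: A=8, T=10, G=2, C=6 (length 26).
GC clamp: 3' end ATA has 0 G/C, need ≥1 ✗
GC content: GC 8/26 = 30.8%, outside 37.9–57.1% ✗
length: length 26 ✓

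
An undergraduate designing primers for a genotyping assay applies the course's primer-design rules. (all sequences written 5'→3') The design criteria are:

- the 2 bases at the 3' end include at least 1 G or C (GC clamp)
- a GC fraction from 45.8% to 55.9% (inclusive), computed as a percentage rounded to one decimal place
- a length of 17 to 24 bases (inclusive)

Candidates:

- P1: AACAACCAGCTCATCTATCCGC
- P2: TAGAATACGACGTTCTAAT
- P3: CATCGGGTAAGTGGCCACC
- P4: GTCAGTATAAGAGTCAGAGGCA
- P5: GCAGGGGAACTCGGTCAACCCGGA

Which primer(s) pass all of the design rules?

P1 (22 nt, A=7 T=4 G=2 C=9): 3' end GC has 2 G/C ✓; GC 11/22 = 50.0% ✓; length 22 ✓ — passes.
P2 (19 nt, A=7 T=6 G=3 C=3): 3' end AT has 0 G/C, need ≥1 ✗; GC 6/19 = 31.6%, outside 45.8–55.9% ✗; length 19 ✓ — fails.
P3 (19 nt, A=4 T=3 G=6 C=6): 3' end CC has 2 G/C ✓; GC 12/19 = 63.2%, outside 45.8–55.9% ✗; length 19 ✓ — fails.
P4 (22 nt, A=8 T=4 G=7 C=3): 3' end CA has 1 G/C ✓; GC 10/22 = 45.5%, outside 45.8–55.9% ✗; length 22 ✓ — fails.
P5 (24 nt, A=6 T=2 G=9 C=7): 3' end GA has 1 G/C ✓; GC 16/24 = 66.7%, outside 45.8–55.9% ✗; length 24 ✓ — fails.

P1 only.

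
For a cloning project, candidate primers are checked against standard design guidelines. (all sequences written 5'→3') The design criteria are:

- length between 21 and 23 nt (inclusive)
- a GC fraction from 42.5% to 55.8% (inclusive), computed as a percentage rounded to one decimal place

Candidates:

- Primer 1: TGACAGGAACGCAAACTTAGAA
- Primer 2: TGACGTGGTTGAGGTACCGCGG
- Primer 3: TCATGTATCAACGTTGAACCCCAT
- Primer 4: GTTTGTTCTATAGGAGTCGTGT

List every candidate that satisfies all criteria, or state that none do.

None of the candidates satisfy all criteria.

Primer 1 (22 nt, A=10 T=3 G=5 C=4): length 22 ✓; GC 9/22 = 40.9%, outside 42.5–55.8% ✗ — fails.
Primer 2 (22 nt, A=3 T=5 G=10 C=4): length 22 ✓; GC 14/22 = 63.6%, outside 42.5–55.8% ✗ — fails.
Primer 3 (24 nt, A=7 T=7 G=3 C=7): length 24, outside 21–23 ✗; GC 10/24 = 41.7%, outside 42.5–55.8% ✗ — fails.
Primer 4 (22 nt, A=3 T=10 G=7 C=2): length 22 ✓; GC 9/22 = 40.9%, outside 42.5–55.8% ✗ — fails.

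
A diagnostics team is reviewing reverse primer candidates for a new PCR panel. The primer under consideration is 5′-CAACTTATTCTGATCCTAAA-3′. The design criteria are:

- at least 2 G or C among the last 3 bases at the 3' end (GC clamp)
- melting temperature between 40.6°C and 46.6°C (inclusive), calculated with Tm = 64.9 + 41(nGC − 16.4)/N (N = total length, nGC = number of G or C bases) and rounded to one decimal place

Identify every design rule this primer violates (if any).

Fails: GC clamp.

Base counts: A=7, T=7, G=1, C=5 (length 20).
GC clamp: 3' end AAA has 0 G/C, need ≥2 ✗
Tm: Tm = 64.9 + 41·(6 − 16.4)/20 = 43.6°C ✓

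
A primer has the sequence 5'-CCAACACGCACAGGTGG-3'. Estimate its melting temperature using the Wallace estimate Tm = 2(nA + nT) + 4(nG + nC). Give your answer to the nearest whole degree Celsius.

Base counts: A=5, T=1, G=5, C=6 (length 17).
Tm = 2·(5+1) + 4·(5+6) = 2·6 + 4·11 = 12 + 44 = 56°C.

56°C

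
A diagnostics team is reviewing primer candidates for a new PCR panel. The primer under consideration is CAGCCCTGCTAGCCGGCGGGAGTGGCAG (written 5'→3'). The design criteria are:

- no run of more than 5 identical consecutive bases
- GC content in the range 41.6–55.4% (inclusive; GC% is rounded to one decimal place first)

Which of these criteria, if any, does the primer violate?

Base counts: A=4, T=3, G=12, C=9 (length 28).
homopolymer run: longest run = 3 ✓
GC content: GC 21/28 = 75.0%, outside 41.6–55.4% ✗

Fails: GC content.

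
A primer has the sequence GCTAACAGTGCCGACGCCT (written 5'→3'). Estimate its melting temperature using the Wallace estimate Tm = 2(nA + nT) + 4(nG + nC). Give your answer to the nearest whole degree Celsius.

62°C

Base counts: A=4, T=3, G=5, C=7 (length 19).
Tm = 2·(4+3) + 4·(5+7) = 2·7 + 4·12 = 14 + 48 = 62°C.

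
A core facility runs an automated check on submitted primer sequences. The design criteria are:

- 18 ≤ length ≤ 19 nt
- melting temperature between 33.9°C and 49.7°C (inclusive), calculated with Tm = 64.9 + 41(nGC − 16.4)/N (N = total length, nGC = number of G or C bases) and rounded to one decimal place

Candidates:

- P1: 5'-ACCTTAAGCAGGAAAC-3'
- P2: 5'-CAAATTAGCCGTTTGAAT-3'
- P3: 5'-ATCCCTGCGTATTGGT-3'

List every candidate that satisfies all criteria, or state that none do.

P2 only.

P1 (16 nt, A=7 T=2 G=3 C=4): length 16, outside 18–19 ✗; Tm = 64.9 + 41·(7 − 16.4)/16 = 40.8°C ✓ — fails.
P2 (18 nt, A=6 T=6 G=3 C=3): length 18 ✓; Tm = 64.9 + 41·(6 − 16.4)/18 = 41.2°C ✓ — passes.
P3 (16 nt, A=2 T=6 G=4 C=4): length 16, outside 18–19 ✗; Tm = 64.9 + 41·(8 − 16.4)/16 = 43.4°C ✓ — fails.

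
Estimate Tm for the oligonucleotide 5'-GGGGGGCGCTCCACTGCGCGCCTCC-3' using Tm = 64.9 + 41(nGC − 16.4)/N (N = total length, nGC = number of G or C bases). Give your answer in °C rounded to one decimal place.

Base counts: A=1, T=3, G=10, C=11; G+C = 21, N = 25.
Tm = 64.9 + 41·(21 − 16.4)/25 = 64.9 + 188.60/25 = 72.4°C.

72.4°C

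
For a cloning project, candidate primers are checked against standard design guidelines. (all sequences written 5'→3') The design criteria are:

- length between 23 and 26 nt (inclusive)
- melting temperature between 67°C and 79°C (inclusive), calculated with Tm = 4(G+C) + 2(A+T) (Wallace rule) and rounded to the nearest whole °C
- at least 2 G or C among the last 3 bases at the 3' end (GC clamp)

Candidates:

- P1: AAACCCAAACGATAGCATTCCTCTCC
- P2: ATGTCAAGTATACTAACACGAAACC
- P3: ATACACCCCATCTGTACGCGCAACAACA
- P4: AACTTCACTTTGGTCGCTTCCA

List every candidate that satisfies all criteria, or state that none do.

P1 (26 nt, A=9 T=5 G=2 C=10): length 26 ✓; Tm = 2·14 + 4·12 = 76°C ✓; 3' end TCC has 2 G/C ✓ — passes.
P2 (25 nt, A=11 T=5 G=3 C=6): length 25 ✓; Tm = 2·16 + 4·9 = 68°C ✓; 3' end ACC has 2 G/C ✓ — passes.
P3 (28 nt, A=10 T=4 G=3 C=11): length 28, outside 23–26 ✗; Tm = 2·14 + 4·14 = 84°C, outside 67–79°C ✗; 3' end ACA has 1 G/C, need ≥2 ✗ — fails.
P4 (22 nt, A=4 T=8 G=3 C=7): length 22, outside 23–26 ✗; Tm = 2·12 + 4·10 = 64°C, outside 67–79°C ✗; 3' end CCA has 2 G/C ✓ — fails.

P1 and P2.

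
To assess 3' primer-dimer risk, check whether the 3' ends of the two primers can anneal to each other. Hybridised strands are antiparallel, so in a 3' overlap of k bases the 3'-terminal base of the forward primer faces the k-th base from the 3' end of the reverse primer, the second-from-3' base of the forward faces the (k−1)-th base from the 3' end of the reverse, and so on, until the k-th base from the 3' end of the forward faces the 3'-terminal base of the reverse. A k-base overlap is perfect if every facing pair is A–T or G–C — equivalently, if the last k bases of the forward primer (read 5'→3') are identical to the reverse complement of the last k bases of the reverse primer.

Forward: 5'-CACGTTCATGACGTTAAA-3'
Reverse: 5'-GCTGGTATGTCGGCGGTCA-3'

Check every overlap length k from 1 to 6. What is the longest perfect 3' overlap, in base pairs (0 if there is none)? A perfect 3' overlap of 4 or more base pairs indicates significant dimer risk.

Longest perfect overlap: 0 complementary base pairs; below the dimer-risk threshold (threshold 4).

Last 6 bases (5'→3') — forward …GTTAAA, reverse …CGGTCA.
Reverse complement of the reverse primer's last 6 bases: TGACCG; its first k bases are the reverse complement of the reverse primer's last k bases, so a perfect k-base overlap needs the forward primer's last k bases to equal them.
Comparing (forward last k vs required): k=1: A vs T ✗; k=2: AA vs TG ✗; k=3: AAA vs TGA ✗; k=4: TAAA vs TGAC ✗; k=5: TTAAA vs TGACC ✗; k=6: GTTAAA vs TGACCG ✗.
No overlap length from 1 to 6 is perfect, so the longest perfect 3' overlap is 0.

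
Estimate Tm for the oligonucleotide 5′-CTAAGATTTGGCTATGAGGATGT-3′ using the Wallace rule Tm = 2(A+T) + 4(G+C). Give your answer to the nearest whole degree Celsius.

Base counts: A=6, T=8, G=7, C=2 (length 23).
Tm = 2·(6+8) + 4·(7+2) = 2·14 + 4·9 = 28 + 36 = 64°C.

64°C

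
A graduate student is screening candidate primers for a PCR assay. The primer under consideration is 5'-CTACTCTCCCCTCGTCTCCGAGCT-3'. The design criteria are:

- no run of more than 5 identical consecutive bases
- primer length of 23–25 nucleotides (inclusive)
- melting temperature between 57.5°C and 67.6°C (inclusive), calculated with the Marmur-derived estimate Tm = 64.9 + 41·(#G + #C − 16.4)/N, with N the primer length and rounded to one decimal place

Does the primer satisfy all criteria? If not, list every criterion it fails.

Base counts: A=2, T=7, G=3, C=12 (length 24).
homopolymer run: longest run = 4 ✓
length: length 24 ✓
Tm: Tm = 64.9 + 41·(15 − 16.4)/24 = 62.5°C ✓

Meets all criteria.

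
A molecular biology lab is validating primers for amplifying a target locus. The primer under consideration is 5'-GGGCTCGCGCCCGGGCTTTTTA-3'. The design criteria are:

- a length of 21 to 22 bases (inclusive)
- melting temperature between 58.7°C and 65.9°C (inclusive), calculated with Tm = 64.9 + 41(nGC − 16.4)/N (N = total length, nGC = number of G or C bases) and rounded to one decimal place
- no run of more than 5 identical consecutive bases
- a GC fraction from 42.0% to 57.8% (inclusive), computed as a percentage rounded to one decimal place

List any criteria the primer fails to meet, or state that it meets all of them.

Fails: GC content.

Base counts: A=1, T=6, G=8, C=7 (length 22).
length: length 22 ✓
Tm: Tm = 64.9 + 41·(15 − 16.4)/22 = 62.3°C ✓
homopolymer run: longest run = 5 ✓
GC content: GC 15/22 = 68.2%, outside 42.0–57.8% ✗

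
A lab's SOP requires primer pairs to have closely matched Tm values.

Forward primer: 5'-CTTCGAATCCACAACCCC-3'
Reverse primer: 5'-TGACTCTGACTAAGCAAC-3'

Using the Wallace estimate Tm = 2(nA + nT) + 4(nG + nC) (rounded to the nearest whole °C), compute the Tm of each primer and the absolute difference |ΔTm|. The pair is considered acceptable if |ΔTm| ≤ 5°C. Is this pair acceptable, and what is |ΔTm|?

|ΔTm| = 4°C; the pair is acceptable.

Forward: A=5 T=3 G=1 C=9 → Tm = 2·8 + 4·10 = 56°C.
Reverse: A=6 T=4 G=3 C=5 → Tm = 2·10 + 4·8 = 52°C.
|ΔTm| = |56 − 52| = 4°C, ≤ 5°C.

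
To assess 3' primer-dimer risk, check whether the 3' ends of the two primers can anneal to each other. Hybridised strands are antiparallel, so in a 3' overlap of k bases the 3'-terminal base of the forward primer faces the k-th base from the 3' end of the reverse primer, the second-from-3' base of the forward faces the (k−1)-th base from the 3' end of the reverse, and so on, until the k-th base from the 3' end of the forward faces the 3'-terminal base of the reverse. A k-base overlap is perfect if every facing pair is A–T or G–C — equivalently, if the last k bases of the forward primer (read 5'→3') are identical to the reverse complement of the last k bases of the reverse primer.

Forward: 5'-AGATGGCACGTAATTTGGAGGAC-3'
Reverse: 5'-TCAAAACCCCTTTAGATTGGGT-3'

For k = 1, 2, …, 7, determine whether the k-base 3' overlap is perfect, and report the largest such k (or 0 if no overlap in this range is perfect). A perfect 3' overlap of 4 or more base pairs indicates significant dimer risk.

Longest perfect overlap: 2 complementary base pairs; below the dimer-risk threshold (threshold 4).

Last 7 bases (5'→3') — forward …GGAGGAC, reverse …ATTGGGT.
Reverse complement of the reverse primer's last 7 bases: ACCCAAT; its first k bases are the reverse complement of the reverse primer's last k bases, so a perfect k-base overlap needs the forward primer's last k bases to equal them.
Comparing (forward last k vs required): k=1: C vs A ✗; k=2: AC vs AC ✓; k=3: GAC vs ACC ✗; k=4: GGAC vs ACCC ✗; k=5: AGGAC vs ACCCA ✗; k=6: GAGGAC vs ACCCAA ✗; k=7: GGAGGAC vs ACCCAAT ✗.
Only k = 2 is perfect, so the longest perfect 3' overlap is 2.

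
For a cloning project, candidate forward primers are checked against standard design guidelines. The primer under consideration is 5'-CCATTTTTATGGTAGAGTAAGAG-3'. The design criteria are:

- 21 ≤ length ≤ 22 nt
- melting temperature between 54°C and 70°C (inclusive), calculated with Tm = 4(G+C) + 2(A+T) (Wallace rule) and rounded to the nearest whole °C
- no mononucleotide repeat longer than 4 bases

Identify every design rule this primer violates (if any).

Base counts: A=7, T=8, G=6, C=2 (length 23).
length: length 23, outside 21–22 ✗
Tm: Tm = 2·15 + 4·8 = 62°C ✓
homopolymer run: longest run = 5, exceeds 4 ✗

Fails: length, homopolymer run.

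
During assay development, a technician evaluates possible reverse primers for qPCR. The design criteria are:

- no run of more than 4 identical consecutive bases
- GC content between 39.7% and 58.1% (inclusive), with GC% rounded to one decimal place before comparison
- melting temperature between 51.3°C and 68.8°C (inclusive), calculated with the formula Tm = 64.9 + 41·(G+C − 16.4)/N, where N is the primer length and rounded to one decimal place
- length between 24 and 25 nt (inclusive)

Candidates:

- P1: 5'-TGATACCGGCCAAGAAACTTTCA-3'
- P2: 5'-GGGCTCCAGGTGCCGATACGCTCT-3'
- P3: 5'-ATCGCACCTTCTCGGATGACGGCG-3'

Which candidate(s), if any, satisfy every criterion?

None of the candidates satisfy all criteria.

P1 (23 nt, A=8 T=5 G=4 C=6): longest run = 3 ✓; GC 10/23 = 43.5% ✓; Tm = 64.9 + 41·(10 − 16.4)/23 = 53.5°C ✓; length 23, outside 24–25 ✗ — fails.
P2 (24 nt, A=3 T=5 G=8 C=8): longest run = 3 ✓; GC 16/24 = 66.7%, outside 39.7–58.1% ✗; Tm = 64.9 + 41·(16 − 16.4)/24 = 64.2°C ✓; length 24 ✓ — fails.
P3 (24 nt, A=4 T=5 G=7 C=8): longest run = 2 ✓; GC 15/24 = 62.5%, outside 39.7–58.1% ✗; Tm = 64.9 + 41·(15 − 16.4)/24 = 62.5°C ✓; length 24 ✓ — fails.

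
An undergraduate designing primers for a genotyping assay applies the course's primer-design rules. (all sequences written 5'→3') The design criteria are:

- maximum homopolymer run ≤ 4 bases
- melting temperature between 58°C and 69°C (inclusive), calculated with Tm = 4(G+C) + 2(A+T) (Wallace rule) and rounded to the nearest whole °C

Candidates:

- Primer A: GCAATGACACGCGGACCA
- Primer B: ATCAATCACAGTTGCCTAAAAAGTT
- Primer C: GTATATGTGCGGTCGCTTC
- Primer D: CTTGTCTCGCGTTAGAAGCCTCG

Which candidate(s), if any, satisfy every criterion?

Primer A (18 nt, A=6 T=1 G=5 C=6): longest run = 2 ✓; Tm = 2·7 + 4·11 = 58°C ✓ — passes.
Primer B (25 nt, A=10 T=7 G=3 C=5): longest run = 5, exceeds 4 ✗; Tm = 2·17 + 4·8 = 66°C ✓ — fails.
Primer C (19 nt, A=2 T=7 G=6 C=4): longest run = 2 ✓; Tm = 2·9 + 4·10 = 58°C ✓ — passes.
Primer D (23 nt, A=3 T=7 G=6 C=7): longest run = 2 ✓; Tm = 2·10 + 4·13 = 72°C, outside 58–69°C ✗ — fails.

Primer A and Primer C.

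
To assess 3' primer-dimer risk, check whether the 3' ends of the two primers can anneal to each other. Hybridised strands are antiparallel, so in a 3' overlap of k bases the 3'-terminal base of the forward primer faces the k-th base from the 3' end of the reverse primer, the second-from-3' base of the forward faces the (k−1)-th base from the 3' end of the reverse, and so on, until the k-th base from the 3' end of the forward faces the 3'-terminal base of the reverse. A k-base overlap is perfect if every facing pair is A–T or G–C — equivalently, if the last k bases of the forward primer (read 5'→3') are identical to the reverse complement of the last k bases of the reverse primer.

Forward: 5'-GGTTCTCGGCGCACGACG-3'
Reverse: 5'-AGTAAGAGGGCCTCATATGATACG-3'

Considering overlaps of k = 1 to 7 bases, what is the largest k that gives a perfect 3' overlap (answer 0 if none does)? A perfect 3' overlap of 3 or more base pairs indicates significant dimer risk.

Last 7 bases (5'→3') — forward …CACGACG, reverse …TGATACG.
Reverse complement of the reverse primer's last 7 bases: CGTATCA; its first k bases are the reverse complement of the reverse primer's last k bases, so a perfect k-base overlap needs the forward primer's last k bases to equal them.
Comparing (forward last k vs required): k=1: G vs C ✗; k=2: CG vs CG ✓; k=3: ACG vs CGT ✗; k=4: GACG vs CGTA ✗; k=5: CGACG vs CGTAT ✗; k=6: ACGACG vs CGTATC ✗; k=7: CACGACG vs CGTATCA ✗.
Only k = 2 is perfect, so the longest perfect 3' overlap is 2.

Longest perfect overlap: 2 complementary base pairs; below the dimer-risk threshold (threshold 3).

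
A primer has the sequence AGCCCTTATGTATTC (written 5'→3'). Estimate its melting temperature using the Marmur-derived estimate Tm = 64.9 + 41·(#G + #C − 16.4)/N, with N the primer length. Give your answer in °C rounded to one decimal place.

Base counts: A=3, T=6, G=2, C=4; G+C = 6, N = 15.
Tm = 64.9 + 41·(6 − 16.4)/15 = 64.9 + -426.40/15 = 36.5°C.

36.5°C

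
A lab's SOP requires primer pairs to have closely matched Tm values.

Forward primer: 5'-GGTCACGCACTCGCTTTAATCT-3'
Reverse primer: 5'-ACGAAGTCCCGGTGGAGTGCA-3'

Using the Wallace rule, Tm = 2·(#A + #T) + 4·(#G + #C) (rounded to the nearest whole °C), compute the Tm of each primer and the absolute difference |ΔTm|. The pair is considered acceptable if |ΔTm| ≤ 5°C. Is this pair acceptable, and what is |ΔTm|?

Forward: A=4 T=7 G=4 C=7 → Tm = 2·11 + 4·11 = 66°C.
Reverse: A=5 T=3 G=8 C=5 → Tm = 2·8 + 4·13 = 68°C.
|ΔTm| = |66 − 68| = 2°C, ≤ 5°C.

|ΔTm| = 2°C; the pair is acceptable.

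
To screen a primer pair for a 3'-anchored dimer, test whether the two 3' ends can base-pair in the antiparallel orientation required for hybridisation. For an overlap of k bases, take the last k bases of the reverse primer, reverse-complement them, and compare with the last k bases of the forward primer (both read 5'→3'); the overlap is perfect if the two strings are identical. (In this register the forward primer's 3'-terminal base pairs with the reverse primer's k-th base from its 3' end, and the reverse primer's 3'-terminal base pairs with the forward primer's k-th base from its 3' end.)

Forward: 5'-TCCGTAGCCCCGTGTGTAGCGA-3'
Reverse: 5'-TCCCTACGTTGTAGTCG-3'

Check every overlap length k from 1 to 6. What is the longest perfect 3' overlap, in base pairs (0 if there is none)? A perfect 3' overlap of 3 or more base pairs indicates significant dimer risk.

Last 6 bases (5'→3') — forward …TAGCGA, reverse …TAGTCG.
Reverse complement of the reverse primer's last 6 bases: CGACTA; its first k bases are the reverse complement of the reverse primer's last k bases, so a perfect k-base overlap needs the forward primer's last k bases to equal them.
Comparing (forward last k vs required): k=1: A vs C ✗; k=2: GA vs CG ✗; k=3: CGA vs CGA ✓; k=4: GCGA vs CGAC ✗; k=5: AGCGA vs CGACT ✗; k=6: TAGCGA vs CGACTA ✗.
Only k = 3 is perfect, so the longest perfect 3' overlap is 3.

Longest perfect overlap: 3 complementary base pairs; significant dimer risk (threshold 3).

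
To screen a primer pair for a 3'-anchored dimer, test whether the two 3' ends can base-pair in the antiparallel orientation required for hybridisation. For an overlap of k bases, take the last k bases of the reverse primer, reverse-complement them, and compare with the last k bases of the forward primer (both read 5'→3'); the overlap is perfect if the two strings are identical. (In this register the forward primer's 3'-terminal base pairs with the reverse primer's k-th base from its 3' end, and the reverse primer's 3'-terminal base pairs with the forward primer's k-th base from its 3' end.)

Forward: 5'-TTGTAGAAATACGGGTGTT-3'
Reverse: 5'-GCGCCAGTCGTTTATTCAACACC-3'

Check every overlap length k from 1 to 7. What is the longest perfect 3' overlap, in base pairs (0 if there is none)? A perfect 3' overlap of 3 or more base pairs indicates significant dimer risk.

Longest perfect overlap: 6 complementary base pairs; significant dimer risk (threshold 3).

Last 7 bases (5'→3') — forward …GGGTGTT, reverse …CAACACC.
Reverse complement of the reverse primer's last 7 bases: GGTGTTG; its first k bases are the reverse complement of the reverse primer's last k bases, so a perfect k-base overlap needs the forward primer's last k bases to equal them.
Comparing (forward last k vs required): k=1: T vs G ✗; k=2: TT vs GG ✗; k=3: GTT vs GGT ✗; k=4: TGTT vs GGTG ✗; k=5: GTGTT vs GGTGT ✗; k=6: GGTGTT vs GGTGTT ✓; k=7: GGGTGTT vs GGTGTTG ✗.
Only k = 6 is perfect, so the longest perfect 3' overlap is 6.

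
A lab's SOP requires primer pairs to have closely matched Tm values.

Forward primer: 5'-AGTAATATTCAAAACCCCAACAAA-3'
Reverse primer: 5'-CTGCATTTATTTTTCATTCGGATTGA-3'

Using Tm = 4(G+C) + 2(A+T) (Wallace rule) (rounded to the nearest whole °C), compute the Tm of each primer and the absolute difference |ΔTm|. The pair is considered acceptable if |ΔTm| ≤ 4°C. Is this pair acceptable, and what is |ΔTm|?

|ΔTm| = 6°C; the pair is not acceptable.

Forward: A=13 T=4 G=1 C=6 → Tm = 2·17 + 4·7 = 62°C.
Reverse: A=5 T=13 G=4 C=4 → Tm = 2·18 + 4·8 = 68°C.
|ΔTm| = |62 − 68| = 6°C, > 4°C.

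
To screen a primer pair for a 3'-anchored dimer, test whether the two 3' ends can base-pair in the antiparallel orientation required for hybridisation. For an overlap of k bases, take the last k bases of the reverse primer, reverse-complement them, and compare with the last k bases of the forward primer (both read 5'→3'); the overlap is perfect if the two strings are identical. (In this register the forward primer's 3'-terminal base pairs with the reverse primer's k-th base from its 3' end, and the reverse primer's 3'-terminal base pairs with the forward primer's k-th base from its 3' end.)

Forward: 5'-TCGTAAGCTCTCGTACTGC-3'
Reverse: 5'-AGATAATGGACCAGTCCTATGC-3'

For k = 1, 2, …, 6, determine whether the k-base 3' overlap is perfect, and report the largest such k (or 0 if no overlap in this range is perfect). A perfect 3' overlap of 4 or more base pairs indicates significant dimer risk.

Last 6 bases (5'→3') — forward …TACTGC, reverse …CTATGC.
Reverse complement of the reverse primer's last 6 bases: GCATAG; its first k bases are the reverse complement of the reverse primer's last k bases, so a perfect k-base overlap needs the forward primer's last k bases to equal them.
Comparing (forward last k vs required): k=1: C vs G ✗; k=2: GC vs GC ✓; k=3: TGC vs GCA ✗; k=4: CTGC vs GCAT ✗; k=5: ACTGC vs GCATA ✗; k=6: TACTGC vs GCATAG ✗.
Only k = 2 is perfect, so the longest perfect 3' overlap is 2.

Longest perfect overlap: 2 complementary base pairs; below the dimer-risk threshold (threshold 4).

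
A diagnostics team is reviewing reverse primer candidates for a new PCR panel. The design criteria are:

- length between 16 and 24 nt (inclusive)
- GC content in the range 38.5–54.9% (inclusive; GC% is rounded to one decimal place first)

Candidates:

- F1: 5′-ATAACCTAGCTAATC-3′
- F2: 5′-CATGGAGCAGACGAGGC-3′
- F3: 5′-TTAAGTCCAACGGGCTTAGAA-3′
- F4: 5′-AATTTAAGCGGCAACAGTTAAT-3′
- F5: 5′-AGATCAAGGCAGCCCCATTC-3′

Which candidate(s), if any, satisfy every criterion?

F1 (15 nt, A=6 T=4 G=1 C=4): length 15, outside 16–24 ✗; GC 5/15 = 33.3%, outside 38.5–54.9% ✗ — fails.
F2 (17 nt, A=5 T=1 G=7 C=4): length 17 ✓; GC 11/17 = 64.7%, outside 38.5–54.9% ✗ — fails.
F3 (21 nt, A=7 T=5 G=5 C=4): length 21 ✓; GC 9/21 = 42.9% ✓ — passes.
F4 (22 nt, A=9 T=6 G=4 C=3): length 22 ✓; GC 7/22 = 31.8%, outside 38.5–54.9% ✗ — fails.
F5 (20 nt, A=6 T=3 G=4 C=7): length 20 ✓; GC 11/20 = 55.0%, outside 38.5–54.9% ✗ — fails.

F3 only.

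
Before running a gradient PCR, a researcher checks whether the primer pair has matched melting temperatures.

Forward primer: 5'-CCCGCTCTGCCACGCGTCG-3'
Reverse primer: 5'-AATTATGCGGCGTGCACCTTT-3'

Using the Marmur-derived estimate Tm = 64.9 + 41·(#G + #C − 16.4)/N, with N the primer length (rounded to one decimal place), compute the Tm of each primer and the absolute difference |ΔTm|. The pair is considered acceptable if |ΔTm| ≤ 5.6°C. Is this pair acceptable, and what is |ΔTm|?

|ΔTm| = 9.5°C; the pair is not acceptable.

Forward: G+C = 15, N = 19 → Tm = 64.9 + 41·(15 − 16.4)/19 = 61.9°C.
Reverse: G+C = 10, N = 21 → Tm = 64.9 + 41·(10 − 16.4)/21 = 52.4°C.
|ΔTm| = |61.9 − 52.4| = 9.5°C, > 5.6°C.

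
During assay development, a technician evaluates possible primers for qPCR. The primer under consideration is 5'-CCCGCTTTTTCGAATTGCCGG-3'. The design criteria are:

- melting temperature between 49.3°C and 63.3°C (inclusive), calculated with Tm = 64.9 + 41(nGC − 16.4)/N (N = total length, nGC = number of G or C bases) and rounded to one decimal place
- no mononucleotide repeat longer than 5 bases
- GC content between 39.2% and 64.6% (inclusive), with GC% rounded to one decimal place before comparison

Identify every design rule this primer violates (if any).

Meets all criteria.

Base counts: A=2, T=7, G=5, C=7 (length 21).
Tm: Tm = 64.9 + 41·(12 − 16.4)/21 = 56.3°C ✓
homopolymer run: longest run = 5 ✓
GC content: GC 12/21 = 57.1% ✓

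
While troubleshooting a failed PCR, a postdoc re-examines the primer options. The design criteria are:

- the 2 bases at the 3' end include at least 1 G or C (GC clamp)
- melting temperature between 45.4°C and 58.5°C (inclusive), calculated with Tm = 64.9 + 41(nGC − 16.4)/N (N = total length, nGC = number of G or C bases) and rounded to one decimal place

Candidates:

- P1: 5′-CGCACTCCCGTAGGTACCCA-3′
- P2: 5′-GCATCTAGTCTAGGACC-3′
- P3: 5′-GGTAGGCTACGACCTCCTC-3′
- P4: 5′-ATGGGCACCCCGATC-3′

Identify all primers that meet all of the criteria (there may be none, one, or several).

P1, P2, P3 and P4.

P1 (20 nt, A=4 T=3 G=4 C=9): 3' end CA has 1 G/C ✓; Tm = 64.9 + 41·(13 − 16.4)/20 = 57.9°C ✓ — passes.
P2 (17 nt, A=4 T=4 G=4 C=5): 3' end CC has 2 G/C ✓; Tm = 64.9 + 41·(9 − 16.4)/17 = 47.1°C ✓ — passes.
P3 (19 nt, A=3 T=4 G=5 C=7): 3' end TC has 1 G/C ✓; Tm = 64.9 + 41·(12 − 16.4)/19 = 55.4°C ✓ — passes.
P4 (15 nt, A=3 T=2 G=4 C=6): 3' end TC has 1 G/C ✓; Tm = 64.9 + 41·(10 − 16.4)/15 = 47.4°C ✓ — passes.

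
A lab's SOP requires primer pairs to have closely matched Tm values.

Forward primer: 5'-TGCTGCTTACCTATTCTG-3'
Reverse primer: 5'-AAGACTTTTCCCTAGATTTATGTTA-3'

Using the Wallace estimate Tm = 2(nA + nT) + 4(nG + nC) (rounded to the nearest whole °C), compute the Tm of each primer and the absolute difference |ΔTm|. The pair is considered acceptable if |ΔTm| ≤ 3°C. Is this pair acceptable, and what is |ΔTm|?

Forward: A=2 T=8 G=3 C=5 → Tm = 2·10 + 4·8 = 52°C.
Reverse: A=7 T=11 G=3 C=4 → Tm = 2·18 + 4·7 = 64°C.
|ΔTm| = |52 − 64| = 12°C, > 3°C.

|ΔTm| = 12°C; the pair is not acceptable.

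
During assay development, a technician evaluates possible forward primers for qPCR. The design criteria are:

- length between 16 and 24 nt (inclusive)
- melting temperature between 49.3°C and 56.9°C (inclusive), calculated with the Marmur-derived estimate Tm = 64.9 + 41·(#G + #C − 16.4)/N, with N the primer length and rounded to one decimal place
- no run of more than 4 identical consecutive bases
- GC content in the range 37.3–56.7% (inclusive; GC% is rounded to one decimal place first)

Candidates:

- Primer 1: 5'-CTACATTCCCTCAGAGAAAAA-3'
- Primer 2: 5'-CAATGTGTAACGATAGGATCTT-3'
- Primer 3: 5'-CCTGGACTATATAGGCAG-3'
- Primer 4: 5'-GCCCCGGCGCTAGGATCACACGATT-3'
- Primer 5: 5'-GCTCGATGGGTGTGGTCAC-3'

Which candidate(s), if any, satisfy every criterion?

Primer 1 (21 nt, A=9 T=4 G=2 C=6): length 21 ✓; Tm = 64.9 + 41·(8 − 16.4)/21 = 48.5°C, outside 49.3–56.9°C ✗; longest run = 5, exceeds 4 ✗; GC 8/21 = 38.1% ✓ — fails.
Primer 2 (22 nt, A=7 T=7 G=5 C=3): length 22 ✓; Tm = 64.9 + 41·(8 − 16.4)/22 = 49.2°C, outside 49.3–56.9°C ✗; longest run = 2 ✓; GC 8/22 = 36.4%, outside 37.3–56.7% ✗ — fails.
Primer 3 (18 nt, A=5 T=4 G=5 C=4): length 18 ✓; Tm = 64.9 + 41·(9 − 16.4)/18 = 48.0°C, outside 49.3–56.9°C ✗; longest run = 2 ✓; GC 9/18 = 50.0% ✓ — fails.
Primer 4 (25 nt, A=5 T=4 G=7 C=9): length 25, outside 16–24 ✗; Tm = 64.9 + 41·(16 − 16.4)/25 = 64.2°C, outside 49.3–56.9°C ✗; longest run = 4 ✓; GC 16/25 = 64.0%, outside 37.3–56.7% ✗ — fails.
Primer 5 (19 nt, A=2 T=5 G=8 C=4): length 19 ✓; Tm = 64.9 + 41·(12 − 16.4)/19 = 55.4°C ✓; longest run = 3 ✓; GC 12/19 = 63.2%, outside 37.3–56.7% ✗ — fails.

None of the candidates satisfy all criteria.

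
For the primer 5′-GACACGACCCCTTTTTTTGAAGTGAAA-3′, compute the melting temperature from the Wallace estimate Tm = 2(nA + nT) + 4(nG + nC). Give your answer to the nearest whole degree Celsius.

76°C

Base counts: A=8, T=8, G=5, C=6 (length 27).
Tm = 2·(8+8) + 4·(5+6) = 2·16 + 4·11 = 32 + 44 = 76°C.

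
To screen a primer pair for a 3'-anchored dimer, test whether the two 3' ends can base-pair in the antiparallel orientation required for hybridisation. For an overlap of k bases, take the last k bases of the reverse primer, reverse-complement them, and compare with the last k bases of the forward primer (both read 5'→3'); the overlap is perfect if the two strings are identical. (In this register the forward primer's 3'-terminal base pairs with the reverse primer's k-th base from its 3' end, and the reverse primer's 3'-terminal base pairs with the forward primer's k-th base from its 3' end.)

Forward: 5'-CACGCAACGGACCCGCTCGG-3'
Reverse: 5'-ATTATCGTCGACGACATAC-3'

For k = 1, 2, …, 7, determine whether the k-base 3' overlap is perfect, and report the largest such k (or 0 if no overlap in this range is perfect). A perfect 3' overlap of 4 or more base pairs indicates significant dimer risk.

Longest perfect overlap: 1 complementary base pair; below the dimer-risk threshold (threshold 4).

Last 7 bases (5'→3') — forward …CGCTCGG, reverse …GACATAC.
Reverse complement of the reverse primer's last 7 bases: GTATGTC; its first k bases are the reverse complement of the reverse primer's last k bases, so a perfect k-base overlap needs the forward primer's last k bases to equal them.
Comparing (forward last k vs required): k=1: G vs G ✓; k=2: GG vs GT ✗; k=3: CGG vs GTA ✗; k=4: TCGG vs GTAT ✗; k=5: CTCGG vs GTATG ✗; k=6: GCTCGG vs GTATGT ✗; k=7: CGCTCGG vs GTATGTC ✗.
Only k = 1 is perfect, so the longest perfect 3' overlap is 1.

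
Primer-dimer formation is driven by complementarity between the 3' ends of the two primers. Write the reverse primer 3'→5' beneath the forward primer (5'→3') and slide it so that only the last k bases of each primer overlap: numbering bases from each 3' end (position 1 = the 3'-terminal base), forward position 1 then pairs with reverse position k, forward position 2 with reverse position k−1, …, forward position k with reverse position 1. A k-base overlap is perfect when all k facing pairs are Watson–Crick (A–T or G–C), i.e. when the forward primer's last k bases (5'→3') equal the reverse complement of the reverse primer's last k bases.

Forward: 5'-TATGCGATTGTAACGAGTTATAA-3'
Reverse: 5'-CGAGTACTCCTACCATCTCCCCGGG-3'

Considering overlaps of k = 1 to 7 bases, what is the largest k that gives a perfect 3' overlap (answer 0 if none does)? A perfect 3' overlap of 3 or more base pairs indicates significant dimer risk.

Last 7 bases (5'→3') — forward …GTTATAA, reverse …CCCCGGG.
Reverse complement of the reverse primer's last 7 bases: CCCGGGG; its first k bases are the reverse complement of the reverse primer's last k bases, so a perfect k-base overlap needs the forward primer's last k bases to equal them.
Comparing (forward last k vs required): k=1: A vs C ✗; k=2: AA vs CC ✗; k=3: TAA vs CCC ✗; k=4: ATAA vs CCCG ✗; k=5: TATAA vs CCCGG ✗; k=6: TTATAA vs CCCGGG ✗; k=7: GTTATAA vs CCCGGGG ✗.
No overlap length from 1 to 7 is perfect, so the longest perfect 3' overlap is 0.

Longest perfect overlap: 0 complementary base pairs; below the dimer-risk threshold (threshold 3).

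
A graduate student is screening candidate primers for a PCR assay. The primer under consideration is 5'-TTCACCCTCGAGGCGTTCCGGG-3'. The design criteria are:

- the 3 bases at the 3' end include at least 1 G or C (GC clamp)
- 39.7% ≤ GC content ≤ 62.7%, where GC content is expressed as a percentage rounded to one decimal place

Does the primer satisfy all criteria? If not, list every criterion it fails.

Fails: GC content.

Base counts: A=2, T=5, G=7, C=8 (length 22).
GC clamp: 3' end GGG has 3 G/C ✓
GC content: GC 15/22 = 68.2%, outside 39.7–62.7% ✗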